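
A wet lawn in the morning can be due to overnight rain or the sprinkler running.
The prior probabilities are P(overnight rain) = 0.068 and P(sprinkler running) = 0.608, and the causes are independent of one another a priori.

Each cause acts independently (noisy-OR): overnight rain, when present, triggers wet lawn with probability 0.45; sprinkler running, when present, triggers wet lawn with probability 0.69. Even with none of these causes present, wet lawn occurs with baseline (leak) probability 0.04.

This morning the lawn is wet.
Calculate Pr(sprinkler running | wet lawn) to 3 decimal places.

Under noisy-OR, P(wet lawn | causes) = 1 − (1−0.04)·∏(1−qᵢ) over the active causes.
Weight on sprinkler running=true, given the evidence: 0.398019 + 0.034577 = 0.432596
Normalizer over all consistent configurations: 0.04*0.932*0.392 + 0.7024*0.932*0.608 + 0.472*0.068*0.392 + 0.83632*0.068*0.608 = 0.459792
Posterior = 0.432596 / 0.459792 ≈ 0.941

Pr(sprinkler running | wet lawn) ≈ 0.941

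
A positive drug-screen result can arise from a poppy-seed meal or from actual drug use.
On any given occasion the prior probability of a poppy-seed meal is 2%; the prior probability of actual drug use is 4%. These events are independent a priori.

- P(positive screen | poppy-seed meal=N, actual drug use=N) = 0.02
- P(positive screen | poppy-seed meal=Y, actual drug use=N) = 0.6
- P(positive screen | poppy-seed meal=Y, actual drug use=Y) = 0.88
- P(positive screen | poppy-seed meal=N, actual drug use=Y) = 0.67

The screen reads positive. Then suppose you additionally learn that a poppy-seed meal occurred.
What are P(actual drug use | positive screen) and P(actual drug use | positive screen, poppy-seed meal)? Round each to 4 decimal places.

P(actual drug use | positive screen) ≈ 0.4706; P(actual drug use | positive screen, poppy-seed meal) ≈ 0.0576

P(positive screen) = 0.02*0.98*0.96 + 0.67*0.98*0.04 + 0.6*0.02*0.96 + 0.88*0.02*0.04 = 0.018816 + 0.026264 + 0.011520 + 0.000704 = 0.057304
Of this, 0.026968 comes from 0.026264 + 0.000704 (the actual drug use=true cases).
Hence the posterior is 0.026968/0.057304 ≈ 0.4706.

With the extra evidence:
Enumerate both values of actual drug use and weight by the priors:
  P(positive screen | poppy-seed meal) = 0.6*0.96 + 0.88*0.04
        = 0.576000 + 0.035200 = 0.611200
Configurations with actual drug use contribute 0.035200, so
  P(actual drug use | positive screen, poppy-seed meal) = 0.035200 / 0.611200 ≈ 0.0576
The drop from 0.4706 to 0.0576 is the explaining-away (discounting) effect.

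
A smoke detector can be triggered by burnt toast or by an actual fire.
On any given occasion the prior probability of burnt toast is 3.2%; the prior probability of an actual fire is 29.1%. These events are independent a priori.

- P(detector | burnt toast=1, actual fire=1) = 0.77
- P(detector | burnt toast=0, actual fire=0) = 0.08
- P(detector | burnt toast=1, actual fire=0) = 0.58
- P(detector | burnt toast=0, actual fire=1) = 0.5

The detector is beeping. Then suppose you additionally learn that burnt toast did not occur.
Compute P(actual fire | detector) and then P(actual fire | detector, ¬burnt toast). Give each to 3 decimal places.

P(detector) = 0.08×0.968×0.709 + 0.5×0.968×0.291 + 0.58×0.032×0.709 + 0.77×0.032×0.291 = 0.054905 + 0.140844 + 0.013159 + 0.007170 = 0.216078
Of this, 0.148014 comes from 0.140844 + 0.007170 (the actual fire=true cases).
Hence the posterior is 0.148014/0.216078 ≈ 0.685.

Now condition on the additional information:
P(detector | ¬burnt toast) = 0.08×0.709 + 0.5×0.291 = 0.056720 + 0.145500 = 0.202220
Restricting to configurations with actual fire present: 0.5×0.291 = 0.145500.
So P(actual fire | detector, ¬burnt toast) = 0.145500/0.202220 ≈ 0.720.
Ruling out burnt toast raises the posterior on actual fire — the flip side of explaining away.

P(actual fire | detector) ≈ 0.685; P(actual fire | detector, ¬burnt toast) ≈ 0.720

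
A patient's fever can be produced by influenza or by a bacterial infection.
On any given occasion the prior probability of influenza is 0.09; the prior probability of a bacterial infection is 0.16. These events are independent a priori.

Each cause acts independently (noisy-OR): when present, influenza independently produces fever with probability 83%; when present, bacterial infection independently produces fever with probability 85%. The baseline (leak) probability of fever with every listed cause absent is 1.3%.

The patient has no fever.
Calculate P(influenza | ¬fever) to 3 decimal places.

P(influenza | ¬fever) ≈ 0.017

Under noisy-OR, P(fever | causes) = 1 − (1−0.013)·∏(1−qᵢ) over the active causes.
Numerator (weight on configurations with influenza): 0.012685 + 0.000362 = 0.013047
The normalizing constant is 0.987×0.91×0.84 + 0.14805×0.91×0.16 + 0.16779×0.09×0.84 + 0.025169×0.09×0.16 = 0.789066
Posterior = 0.013047 / 0.789066 ≈ 0.017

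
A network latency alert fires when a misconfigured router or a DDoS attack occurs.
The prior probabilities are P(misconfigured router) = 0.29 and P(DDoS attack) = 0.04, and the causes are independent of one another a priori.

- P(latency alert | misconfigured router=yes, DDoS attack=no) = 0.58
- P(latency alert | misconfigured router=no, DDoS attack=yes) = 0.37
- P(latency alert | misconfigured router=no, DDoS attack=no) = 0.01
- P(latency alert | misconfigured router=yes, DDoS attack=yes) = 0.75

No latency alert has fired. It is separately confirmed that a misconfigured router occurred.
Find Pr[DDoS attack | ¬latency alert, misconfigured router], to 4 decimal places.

P(¬latency alert | misconfigured router) = 0.42·0.96 + 0.25·0.04 = 0.403200 + 0.010000 = 0.413200
Restricting to configurations with DDoS attack present: 0.25·0.04 = 0.010000.
P(DDoS attack | ¬latency alert, misconfigured router) = 0.010000 / 0.413200 ≈ 0.0242

Pr[DDoS attack | ¬latency alert, misconfigured router] ≈ 0.0242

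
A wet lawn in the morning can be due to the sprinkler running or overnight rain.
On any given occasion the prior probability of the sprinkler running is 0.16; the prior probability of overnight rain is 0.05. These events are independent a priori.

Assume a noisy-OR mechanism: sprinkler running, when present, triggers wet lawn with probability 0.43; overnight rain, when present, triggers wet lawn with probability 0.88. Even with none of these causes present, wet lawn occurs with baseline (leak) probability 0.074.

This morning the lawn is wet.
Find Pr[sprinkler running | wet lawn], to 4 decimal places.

Under noisy-OR, P(wet lawn | causes) = 1 − (1−0.074)·∏(1−qᵢ) over the active causes.
P(wet lawn) = 0.074×0.84×0.95 + 0.88888×0.84×0.05 + 0.47218×0.16×0.95 + 0.936662×0.16×0.05 = 0.059052 + 0.037333 + 0.071771 + 0.007493 = 0.175649
The sprinkler running-present share is 0.071771 + 0.007493 = 0.079264.
So P(sprinkler running | wet lawn) = 0.079264/0.175649 ≈ 0.4513.

Pr[sprinkler running | wet lawn] ≈ 0.4513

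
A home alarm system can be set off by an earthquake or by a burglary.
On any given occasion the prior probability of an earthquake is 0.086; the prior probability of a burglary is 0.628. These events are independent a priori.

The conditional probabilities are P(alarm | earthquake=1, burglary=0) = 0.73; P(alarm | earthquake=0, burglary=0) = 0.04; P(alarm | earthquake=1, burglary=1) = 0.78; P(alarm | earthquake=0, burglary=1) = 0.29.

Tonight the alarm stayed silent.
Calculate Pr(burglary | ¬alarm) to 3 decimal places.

P(¬alarm) = 0.96×0.914×0.372 + 0.71×0.914×0.628 + 0.27×0.086×0.372 + 0.22×0.086×0.628 = 0.326408 + 0.407534 + 0.008638 + 0.011882 = 0.754462
Restricting to configurations with burglary present: 0.407534 + 0.011882 = 0.419416.
Hence the posterior is 0.419416/0.754462 ≈ 0.556.

Pr(burglary | ¬alarm) ≈ 0.556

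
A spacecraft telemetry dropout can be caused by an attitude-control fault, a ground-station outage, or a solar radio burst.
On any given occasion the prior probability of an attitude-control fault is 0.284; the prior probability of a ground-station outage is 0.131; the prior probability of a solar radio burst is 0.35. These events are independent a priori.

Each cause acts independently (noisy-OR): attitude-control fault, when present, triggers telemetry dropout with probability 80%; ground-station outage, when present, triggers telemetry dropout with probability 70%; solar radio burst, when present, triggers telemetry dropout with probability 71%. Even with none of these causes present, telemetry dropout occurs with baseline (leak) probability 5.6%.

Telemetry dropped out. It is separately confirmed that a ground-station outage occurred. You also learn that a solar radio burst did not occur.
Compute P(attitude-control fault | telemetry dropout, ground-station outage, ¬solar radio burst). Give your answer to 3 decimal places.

P(attitude-control fault | telemetry dropout, ground-station outage, ¬solar radio burst) ≈ 0.343

Under noisy-OR, P(telemetry dropout | causes) = 1 − (1−0.056)·∏(1−qᵢ) over the active causes.
P(telemetry dropout | ground-station outage, ¬solar radio burst) = 0.7168×0.716 + 0.94336×0.284 = 0.513229 + 0.267914 = 0.781143
Restricting to configurations with attitude-control fault present: 0.94336×0.284 = 0.267914.
Hence the posterior is 0.267914/0.781143 ≈ 0.343.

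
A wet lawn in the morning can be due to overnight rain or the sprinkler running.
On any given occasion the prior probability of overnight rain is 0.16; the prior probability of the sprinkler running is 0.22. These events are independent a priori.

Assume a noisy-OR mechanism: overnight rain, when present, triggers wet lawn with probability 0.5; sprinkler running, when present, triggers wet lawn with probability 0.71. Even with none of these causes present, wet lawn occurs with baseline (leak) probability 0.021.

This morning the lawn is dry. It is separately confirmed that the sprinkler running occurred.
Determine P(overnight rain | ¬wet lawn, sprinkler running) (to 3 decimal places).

P(overnight rain | ¬wet lawn, sprinkler running) ≈ 0.087

Under noisy-OR, P(wet lawn | causes) = 1 − (1−0.021)·∏(1−qᵢ) over the active causes.
P(¬wet lawn | sprinkler running) = 0.28391*0.84 + 0.141955*0.16 = 0.238484 + 0.022713 = 0.261197
Of this, 0.022713 comes from 0.141955*0.16 (the overnight rain=true cases).
Hence the posterior is 0.022713/0.261197 ≈ 0.087.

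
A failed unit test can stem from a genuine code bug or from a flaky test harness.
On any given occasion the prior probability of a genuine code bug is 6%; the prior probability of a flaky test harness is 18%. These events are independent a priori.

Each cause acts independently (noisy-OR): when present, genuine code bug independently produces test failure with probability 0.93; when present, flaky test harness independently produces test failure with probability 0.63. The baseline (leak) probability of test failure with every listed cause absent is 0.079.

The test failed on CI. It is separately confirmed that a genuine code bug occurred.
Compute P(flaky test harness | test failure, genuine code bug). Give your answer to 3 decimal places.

Under noisy-OR, P(test failure | causes) = 1 − (1−0.079)·∏(1−qᵢ) over the active causes.
Numerator (weight on configurations with flaky test harness): 0.976146*0.18 = 0.175706
Denominator P(test failure | genuine code bug): 0.93553*0.82 + 0.976146*0.18 = 0.942841
P(flaky test harness | test failure, genuine code bug) = 0.175706/0.942841 ≈ 0.186

P(flaky test harness | test failure, genuine code bug) ≈ 0.186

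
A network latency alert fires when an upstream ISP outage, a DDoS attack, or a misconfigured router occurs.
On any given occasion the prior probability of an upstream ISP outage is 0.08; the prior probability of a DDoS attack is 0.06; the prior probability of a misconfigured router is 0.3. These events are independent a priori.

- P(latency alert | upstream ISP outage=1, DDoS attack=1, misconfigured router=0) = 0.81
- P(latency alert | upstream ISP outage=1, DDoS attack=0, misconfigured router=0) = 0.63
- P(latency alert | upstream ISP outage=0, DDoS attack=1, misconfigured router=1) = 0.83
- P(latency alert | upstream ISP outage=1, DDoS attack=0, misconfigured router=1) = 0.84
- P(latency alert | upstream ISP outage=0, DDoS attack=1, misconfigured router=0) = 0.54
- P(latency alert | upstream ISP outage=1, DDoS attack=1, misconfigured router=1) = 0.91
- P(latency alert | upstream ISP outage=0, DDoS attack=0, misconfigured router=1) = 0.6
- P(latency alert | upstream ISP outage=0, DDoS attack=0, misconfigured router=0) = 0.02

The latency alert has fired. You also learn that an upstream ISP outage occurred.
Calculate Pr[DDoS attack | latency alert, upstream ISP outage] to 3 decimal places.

Pr[DDoS attack | latency alert, upstream ISP outage] ≈ 0.072

P(latency alert | upstream ISP outage) = 0.63·0.94·0.7 + 0.84·0.94·0.3 + 0.81·0.06·0.7 + 0.91·0.06·0.3 = 0.414540 + 0.236880 + 0.034020 + 0.016380 = 0.701820
The DDoS attack-present share is 0.034020 + 0.016380 = 0.050400.
Hence the posterior is 0.050400/0.701820 ≈ 0.072.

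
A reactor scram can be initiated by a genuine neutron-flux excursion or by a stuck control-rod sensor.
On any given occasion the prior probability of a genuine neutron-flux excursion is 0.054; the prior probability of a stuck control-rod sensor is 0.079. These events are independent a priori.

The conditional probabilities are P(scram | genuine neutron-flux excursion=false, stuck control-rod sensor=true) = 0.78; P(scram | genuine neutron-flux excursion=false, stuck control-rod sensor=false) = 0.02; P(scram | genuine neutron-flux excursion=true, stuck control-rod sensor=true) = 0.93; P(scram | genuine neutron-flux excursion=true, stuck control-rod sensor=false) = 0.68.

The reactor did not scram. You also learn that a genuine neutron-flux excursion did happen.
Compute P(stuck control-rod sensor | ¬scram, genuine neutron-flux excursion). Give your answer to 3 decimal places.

Enumerate both values of stuck control-rod sensor and weight by the priors:
  P(¬scram | genuine neutron-flux excursion) = 0.32·0.921 + 0.07·0.079
        = 0.294720 + 0.005530 = 0.300250
Keeping only the stuck control-rod sensor-present terms gives 0.005530, so
  P(stuck control-rod sensor | ¬scram, genuine neutron-flux excursion) = 0.005530 / 0.300250 ≈ 0.018

P(stuck control-rod sensor | ¬scram, genuine neutron-flux excursion) ≈ 0.018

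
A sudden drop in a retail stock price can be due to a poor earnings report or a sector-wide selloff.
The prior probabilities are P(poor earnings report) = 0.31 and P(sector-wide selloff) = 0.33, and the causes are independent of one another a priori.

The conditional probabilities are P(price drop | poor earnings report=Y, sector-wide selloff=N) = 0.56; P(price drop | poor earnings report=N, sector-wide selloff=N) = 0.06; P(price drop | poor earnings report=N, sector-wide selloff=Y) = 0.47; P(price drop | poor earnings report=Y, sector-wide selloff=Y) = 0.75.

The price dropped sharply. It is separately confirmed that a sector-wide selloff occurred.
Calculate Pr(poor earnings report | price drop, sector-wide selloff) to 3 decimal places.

P(price drop | sector-wide selloff) = 0.47×0.69 + 0.75×0.31 = 0.324300 + 0.232500 = 0.556800
The poor earnings report-present share is 0.75×0.31 = 0.232500.
Hence the posterior is 0.232500/0.556800 ≈ 0.418.

Pr(poor earnings report | price drop, sector-wide selloff) ≈ 0.418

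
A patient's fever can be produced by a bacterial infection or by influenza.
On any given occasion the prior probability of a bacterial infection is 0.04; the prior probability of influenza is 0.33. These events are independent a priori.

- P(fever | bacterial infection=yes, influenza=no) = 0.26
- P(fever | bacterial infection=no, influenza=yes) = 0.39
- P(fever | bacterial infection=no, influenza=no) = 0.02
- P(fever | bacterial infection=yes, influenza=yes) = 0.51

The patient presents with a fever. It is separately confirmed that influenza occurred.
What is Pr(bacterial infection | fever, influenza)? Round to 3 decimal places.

Pr(bacterial infection | fever, influenza) ≈ 0.052

P(fever | influenza) = 0.39*0.96 + 0.51*0.04 = 0.374400 + 0.020400 = 0.394800
Of this, 0.020400 comes from 0.51*0.04 (the bacterial infection=true cases).
So P(bacterial infection | fever, influenza) = 0.020400/0.394800 ≈ 0.052.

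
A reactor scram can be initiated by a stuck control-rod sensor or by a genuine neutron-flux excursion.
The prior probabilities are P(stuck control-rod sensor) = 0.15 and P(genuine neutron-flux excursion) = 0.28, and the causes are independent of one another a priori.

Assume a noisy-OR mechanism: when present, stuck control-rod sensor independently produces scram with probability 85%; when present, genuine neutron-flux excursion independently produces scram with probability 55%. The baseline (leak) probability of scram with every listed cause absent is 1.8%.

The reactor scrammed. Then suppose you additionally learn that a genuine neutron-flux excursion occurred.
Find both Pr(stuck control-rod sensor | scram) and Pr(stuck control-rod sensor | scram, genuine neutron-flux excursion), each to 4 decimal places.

Under noisy-OR, P(scram | causes) = 1 − (1−0.018)·∏(1−qᵢ) over the active causes.
P(scram) = 0.018×0.85×0.72 + 0.5581×0.85×0.28 + 0.8527×0.15×0.72 + 0.933715×0.15×0.28 = 0.011016 + 0.132828 + 0.092092 + 0.039216 = 0.275152
The stuck control-rod sensor-present share is 0.092092 + 0.039216 = 0.131308.
P(stuck control-rod sensor | scram) = 0.131308 / 0.275152 ≈ 0.4772

With the extra evidence:
Numerator (weight on configurations with stuck control-rod sensor): 0.933715·0.15 = 0.140057
Denominator P(scram | genuine neutron-flux excursion): 0.5581·0.85 + 0.933715·0.15 = 0.614442
Posterior = 0.140057 / 0.614442 ≈ 0.2279

Pr(stuck control-rod sensor | scram) ≈ 0.4772; Pr(stuck control-rod sensor | scram, genuine neutron-flux excursion) ≈ 0.2279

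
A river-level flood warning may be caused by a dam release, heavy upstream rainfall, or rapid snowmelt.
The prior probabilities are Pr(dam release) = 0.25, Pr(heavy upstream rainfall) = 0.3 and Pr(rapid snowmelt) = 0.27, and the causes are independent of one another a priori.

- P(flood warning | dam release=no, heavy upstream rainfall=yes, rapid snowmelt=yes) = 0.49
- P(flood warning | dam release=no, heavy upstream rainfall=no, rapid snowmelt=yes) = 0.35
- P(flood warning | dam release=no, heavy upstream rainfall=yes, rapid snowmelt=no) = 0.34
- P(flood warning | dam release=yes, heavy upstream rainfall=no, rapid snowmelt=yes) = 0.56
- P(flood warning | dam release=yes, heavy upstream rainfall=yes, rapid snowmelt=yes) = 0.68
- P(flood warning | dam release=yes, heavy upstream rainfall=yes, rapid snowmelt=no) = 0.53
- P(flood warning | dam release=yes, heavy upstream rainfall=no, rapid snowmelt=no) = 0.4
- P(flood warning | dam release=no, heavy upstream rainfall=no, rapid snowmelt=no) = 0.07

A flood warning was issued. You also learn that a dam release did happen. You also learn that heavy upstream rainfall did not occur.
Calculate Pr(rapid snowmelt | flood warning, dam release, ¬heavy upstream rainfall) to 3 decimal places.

Pr(rapid snowmelt | flood warning, dam release, ¬heavy upstream rainfall) ≈ 0.341

Numerator (weight on configurations with rapid snowmelt): 0.56·0.27 = 0.151200
The normalizing constant is 0.4·0.73 + 0.56·0.27 = 0.443200
P(rapid snowmelt | flood warning, dam release, ¬heavy upstream rainfall) = 0.151200/0.443200 ≈ 0.341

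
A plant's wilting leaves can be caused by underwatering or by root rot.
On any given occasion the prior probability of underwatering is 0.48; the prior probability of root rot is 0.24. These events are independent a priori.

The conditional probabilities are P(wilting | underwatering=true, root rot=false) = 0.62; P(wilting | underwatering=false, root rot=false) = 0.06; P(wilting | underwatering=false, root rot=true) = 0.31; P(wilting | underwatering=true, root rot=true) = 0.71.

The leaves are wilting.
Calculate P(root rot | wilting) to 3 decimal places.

By total probability over the 4 (underwatering, root rot) configurations:
  P(wilting) = 0.06*0.52*0.76 + 0.31*0.52*0.24 + 0.62*0.48*0.76 + 0.71*0.48*0.24
        = 0.023712 + 0.038688 + 0.226176 + 0.081792 = 0.370368
Keeping only the root rot-present terms gives 0.120480, so
  P(root rot | wilting) = 0.120480 / 0.370368 ≈ 0.325

P(root rot | wilting) ≈ 0.325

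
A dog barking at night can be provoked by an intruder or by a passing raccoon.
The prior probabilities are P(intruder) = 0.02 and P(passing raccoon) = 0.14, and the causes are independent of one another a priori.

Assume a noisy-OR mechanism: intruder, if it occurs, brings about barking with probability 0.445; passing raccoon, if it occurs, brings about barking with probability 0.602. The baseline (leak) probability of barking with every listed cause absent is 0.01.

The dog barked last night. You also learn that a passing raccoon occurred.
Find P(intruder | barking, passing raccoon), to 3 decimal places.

P(intruder | barking, passing raccoon) ≈ 0.026

Under noisy-OR, P(barking | causes) = 1 − (1−0.01)·∏(1−qᵢ) over the active causes.
Sum P(barking|·) weighted by the priors over both values of intruder:
  P(barking | passing raccoon) = 0.60598×0.98 + 0.781319×0.02
        = 0.593860 + 0.015626 = 0.609486
The terms with intruder present sum to 0.015626, so
  P(intruder | barking, passing raccoon) = 0.015626 / 0.609486 ≈ 0.026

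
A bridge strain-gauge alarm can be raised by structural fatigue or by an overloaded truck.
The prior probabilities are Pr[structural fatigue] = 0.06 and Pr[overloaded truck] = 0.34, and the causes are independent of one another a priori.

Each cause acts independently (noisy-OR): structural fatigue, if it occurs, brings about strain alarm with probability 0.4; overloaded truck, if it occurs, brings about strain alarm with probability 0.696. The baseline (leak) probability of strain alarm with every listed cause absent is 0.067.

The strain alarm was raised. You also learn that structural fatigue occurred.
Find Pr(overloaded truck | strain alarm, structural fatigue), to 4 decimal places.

Pr(overloaded truck | strain alarm, structural fatigue) ≈ 0.4927

Under noisy-OR, P(strain alarm | causes) = 1 − (1−0.067)·∏(1−qᵢ) over the active causes.
Sum P(strain alarm|·) weighted by the priors over both values of overloaded truck:
  P(strain alarm | structural fatigue) = 0.4402·0.66 + 0.829821·0.34
        = 0.290532 + 0.282139 = 0.572671
Keeping only the overloaded truck-present terms gives 0.282139, so
  P(overloaded truck | strain alarm, structural fatigue) = 0.282139 / 0.572671 ≈ 0.4927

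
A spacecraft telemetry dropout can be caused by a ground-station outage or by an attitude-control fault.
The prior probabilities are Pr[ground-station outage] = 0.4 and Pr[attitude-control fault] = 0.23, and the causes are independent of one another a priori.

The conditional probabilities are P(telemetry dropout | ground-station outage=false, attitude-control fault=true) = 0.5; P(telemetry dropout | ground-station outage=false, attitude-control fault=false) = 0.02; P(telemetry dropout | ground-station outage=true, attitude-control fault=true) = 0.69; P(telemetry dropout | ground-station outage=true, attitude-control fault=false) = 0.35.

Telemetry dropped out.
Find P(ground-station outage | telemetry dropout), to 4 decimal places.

Weight on ground-station outage=true, given the evidence: 0.107800 + 0.063480 = 0.171280
Denominator P(telemetry dropout): 0.02·0.6·0.77 + 0.5·0.6·0.23 + 0.35·0.4·0.77 + 0.69·0.4·0.23 = 0.249520
P(ground-station outage | telemetry dropout) = 0.171280/0.249520 ≈ 0.6864

P(ground-station outage | telemetry dropout) ≈ 0.6864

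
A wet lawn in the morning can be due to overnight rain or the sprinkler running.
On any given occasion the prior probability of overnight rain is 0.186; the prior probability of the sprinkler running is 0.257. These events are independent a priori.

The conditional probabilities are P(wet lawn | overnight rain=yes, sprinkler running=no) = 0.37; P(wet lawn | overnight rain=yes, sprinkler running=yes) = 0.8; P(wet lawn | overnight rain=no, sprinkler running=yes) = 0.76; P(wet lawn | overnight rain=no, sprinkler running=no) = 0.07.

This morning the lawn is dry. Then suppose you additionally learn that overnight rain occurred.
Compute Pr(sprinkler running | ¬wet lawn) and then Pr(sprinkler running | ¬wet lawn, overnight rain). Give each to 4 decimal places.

Weight on sprinkler running=true, given the evidence: 0.050208 + 0.009560 = 0.059768
The normalizing constant is 0.93×0.814×0.743 + 0.24×0.814×0.257 + 0.63×0.186×0.743 + 0.2×0.186×0.257 = 0.709299
Posterior = 0.059768 / 0.709299 ≈ 0.0843

Now also conditioning on overnight rain=true:
P(¬wet lawn | overnight rain) = 0.63×0.743 + 0.2×0.257 = 0.468090 + 0.051400 = 0.519490
Of this, 0.051400 comes from 0.2×0.257 (the sprinkler running=true cases).
P(sprinkler running | ¬wet lawn, overnight rain) = 0.051400 / 0.519490 ≈ 0.0989

Pr(sprinkler running | ¬wet lawn) ≈ 0.0843; Pr(sprinkler running | ¬wet lawn, overnight rain) ≈ 0.0989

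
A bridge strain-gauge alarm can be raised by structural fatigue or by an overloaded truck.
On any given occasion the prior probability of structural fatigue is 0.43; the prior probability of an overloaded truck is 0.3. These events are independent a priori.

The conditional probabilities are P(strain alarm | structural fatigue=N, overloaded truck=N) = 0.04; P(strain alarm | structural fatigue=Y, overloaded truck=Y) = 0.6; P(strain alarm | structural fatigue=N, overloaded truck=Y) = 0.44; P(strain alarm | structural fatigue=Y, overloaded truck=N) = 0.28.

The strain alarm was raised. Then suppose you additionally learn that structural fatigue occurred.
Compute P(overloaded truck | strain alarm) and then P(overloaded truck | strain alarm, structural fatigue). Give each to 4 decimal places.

P(overloaded truck | strain alarm) ≈ 0.6036; P(overloaded truck | strain alarm, structural fatigue) ≈ 0.4787

Enumerate the 4 (structural fatigue, overloaded truck) configurations and weight by the priors:
  P(strain alarm) = 0.04×0.57×0.7 + 0.44×0.57×0.3 + 0.28×0.43×0.7 + 0.6×0.43×0.3
        = 0.015960 + 0.075240 + 0.084280 + 0.077400 = 0.252880
Keeping only the overloaded truck-present terms gives 0.152640, so
  P(overloaded truck | strain alarm) = 0.152640 / 0.252880 ≈ 0.6036

Now also conditioning on structural fatigue=true:
By total probability over both values of overloaded truck:
  P(strain alarm | structural fatigue) = 0.28·0.7 + 0.6·0.3
        = 0.196000 + 0.180000 = 0.376000
Configurations with overloaded truck contribute 0.180000, so
  P(overloaded truck | strain alarm, structural fatigue) = 0.180000 / 0.376000 ≈ 0.4787
The drop from 0.6036 to 0.4787 is the explaining-away (discounting) effect.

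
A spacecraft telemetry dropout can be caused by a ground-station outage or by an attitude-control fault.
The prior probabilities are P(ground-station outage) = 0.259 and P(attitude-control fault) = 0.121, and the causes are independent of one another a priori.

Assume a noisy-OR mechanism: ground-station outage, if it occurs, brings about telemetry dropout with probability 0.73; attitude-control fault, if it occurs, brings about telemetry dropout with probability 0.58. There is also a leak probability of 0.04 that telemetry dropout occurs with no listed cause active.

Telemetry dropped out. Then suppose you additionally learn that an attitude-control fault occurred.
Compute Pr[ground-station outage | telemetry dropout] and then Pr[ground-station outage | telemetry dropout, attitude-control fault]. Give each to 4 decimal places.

Under noisy-OR, P(telemetry dropout | causes) = 1 − (1−0.04)·∏(1−qᵢ) over the active causes.
Weight on ground-station outage=true, given the evidence: 0.168651 + 0.027927 = 0.196578
The normalizing constant is 0.04·0.741·0.879 + 0.5968·0.741·0.121 + 0.7408·0.259·0.879 + 0.891136·0.259·0.121 = 0.276142
P(ground-station outage | telemetry dropout) = 0.196578/0.276142 ≈ 0.7119

With the extra evidence:
P(telemetry dropout | attitude-control fault) = 0.5968×0.741 + 0.891136×0.259 = 0.442229 + 0.230804 = 0.673033
Restricting to configurations with ground-station outage present: 0.891136×0.259 = 0.230804.
Hence the posterior is 0.230804/0.673033 ≈ 0.3429.
The drop from 0.7119 to 0.3429 is the explaining-away (discounting) effect.

Pr[ground-station outage | telemetry dropout] ≈ 0.7119; Pr[ground-station outage | telemetry dropout, attitude-control fault] ≈ 0.3429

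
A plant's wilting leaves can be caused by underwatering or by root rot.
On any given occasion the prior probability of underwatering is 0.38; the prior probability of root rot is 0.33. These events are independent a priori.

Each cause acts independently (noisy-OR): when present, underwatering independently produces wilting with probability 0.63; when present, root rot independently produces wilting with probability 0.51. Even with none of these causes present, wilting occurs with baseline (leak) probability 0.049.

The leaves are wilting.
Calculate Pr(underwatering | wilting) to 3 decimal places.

Pr(underwatering | wilting) ≈ 0.675

Under noisy-OR, P(wilting | causes) = 1 − (1−0.049)·∏(1−qᵢ) over the active causes.
For the numerator, keep only underwatering=true terms: 0.165014 + 0.103779 = 0.268793
Denominator P(wilting): 0.049·0.62·0.67 + 0.53401·0.62·0.33 + 0.64813·0.38·0.67 + 0.827584·0.38·0.33 = 0.398406
P(underwatering | wilting) = 0.268793/0.398406 ≈ 0.675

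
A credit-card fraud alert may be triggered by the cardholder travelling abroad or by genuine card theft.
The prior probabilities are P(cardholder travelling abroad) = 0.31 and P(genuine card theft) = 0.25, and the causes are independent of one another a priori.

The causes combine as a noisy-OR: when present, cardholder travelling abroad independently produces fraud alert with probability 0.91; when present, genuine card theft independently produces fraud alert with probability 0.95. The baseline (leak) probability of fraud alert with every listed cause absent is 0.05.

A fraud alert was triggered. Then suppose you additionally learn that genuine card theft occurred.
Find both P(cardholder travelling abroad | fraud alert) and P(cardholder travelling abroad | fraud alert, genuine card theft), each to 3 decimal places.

Under noisy-OR, P(fraud alert | causes) = 1 − (1−0.05)·∏(1−qᵢ) over the active causes.
Weight on cardholder travelling abroad=true, given the evidence: 0.212621 + 0.077169 = 0.289790
The normalizing constant is 0.05*0.69*0.75 + 0.9525*0.69*0.25 + 0.9145*0.31*0.75 + 0.995725*0.31*0.25 = 0.479971
Posterior = 0.289790 / 0.479971 ≈ 0.604

With the extra evidence:
P(fraud alert | genuine card theft) = 0.9525*0.69 + 0.995725*0.31 = 0.657225 + 0.308675 = 0.965900
Of this, 0.308675 comes from 0.995725*0.31 (the cardholder travelling abroad=true cases).
Hence the posterior is 0.308675/0.965900 ≈ 0.320.

P(cardholder travelling abroad | fraud alert) ≈ 0.604; P(cardholder travelling abroad | fraud alert, genuine card theft) ≈ 0.320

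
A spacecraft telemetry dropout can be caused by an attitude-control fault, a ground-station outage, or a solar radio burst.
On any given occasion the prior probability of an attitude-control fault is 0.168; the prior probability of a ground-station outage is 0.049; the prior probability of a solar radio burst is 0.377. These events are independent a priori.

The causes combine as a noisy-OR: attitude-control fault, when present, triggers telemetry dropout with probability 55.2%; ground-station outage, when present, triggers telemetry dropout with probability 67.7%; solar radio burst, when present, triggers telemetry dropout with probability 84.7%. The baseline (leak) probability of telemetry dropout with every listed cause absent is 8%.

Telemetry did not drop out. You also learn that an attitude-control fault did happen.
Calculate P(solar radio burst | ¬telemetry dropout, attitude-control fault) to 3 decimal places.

P(solar radio burst | ¬telemetry dropout, attitude-control fault) ≈ 0.085

Under noisy-OR, P(telemetry dropout | causes) = 1 − (1−0.08)·∏(1−qᵢ) over the active causes.
Sum P(¬telemetry dropout|·) weighted by the priors over the 4 (ground-station outage, solar radio burst) configurations:
  P(¬telemetry dropout | attitude-control fault) = 0.41216×0.951×0.623 + 0.06306×0.951×0.377 + 0.133128×0.049×0.623 + 0.020369×0.049×0.377
        = 0.244194 + 0.022609 + 0.004064 + 0.000376 = 0.271243
Keeping only the solar radio burst-present terms gives 0.022985, so
  P(solar radio burst | ¬telemetry dropout, attitude-control fault) = 0.022985 / 0.271243 ≈ 0.085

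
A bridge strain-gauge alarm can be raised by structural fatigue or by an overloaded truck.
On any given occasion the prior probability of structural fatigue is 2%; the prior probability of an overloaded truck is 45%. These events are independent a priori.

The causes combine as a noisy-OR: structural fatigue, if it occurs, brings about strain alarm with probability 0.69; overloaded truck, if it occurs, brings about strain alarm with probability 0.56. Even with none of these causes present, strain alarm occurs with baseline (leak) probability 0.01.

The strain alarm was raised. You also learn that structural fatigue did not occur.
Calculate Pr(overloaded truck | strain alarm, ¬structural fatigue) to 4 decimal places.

Pr(overloaded truck | strain alarm, ¬structural fatigue) ≈ 0.9788

Under noisy-OR, P(strain alarm | causes) = 1 − (1−0.01)·∏(1−qᵢ) over the active causes.
Numerator (weight on configurations with overloaded truck): 0.5644×0.45 = 0.253980
Normalizer over all consistent configurations: 0.01×0.55 + 0.5644×0.45 = 0.259480
Posterior = 0.253980 / 0.259480 ≈ 0.9788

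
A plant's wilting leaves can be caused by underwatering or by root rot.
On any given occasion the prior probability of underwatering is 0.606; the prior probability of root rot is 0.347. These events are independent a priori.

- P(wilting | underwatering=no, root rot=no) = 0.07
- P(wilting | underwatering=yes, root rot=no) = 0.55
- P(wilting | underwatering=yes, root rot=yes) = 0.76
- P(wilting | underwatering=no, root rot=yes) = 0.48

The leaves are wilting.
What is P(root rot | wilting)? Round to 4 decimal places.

P(wilting) = 0.07·0.394·0.653 + 0.48·0.394·0.347 + 0.55·0.606·0.653 + 0.76·0.606·0.347 = 0.018010 + 0.065625 + 0.217645 + 0.159814 = 0.461094
Of this, 0.225439 comes from 0.065625 + 0.159814 (the root rot=true cases).
P(root rot | wilting) = 0.225439 / 0.461094 ≈ 0.4889

P(root rot | wilting) ≈ 0.4889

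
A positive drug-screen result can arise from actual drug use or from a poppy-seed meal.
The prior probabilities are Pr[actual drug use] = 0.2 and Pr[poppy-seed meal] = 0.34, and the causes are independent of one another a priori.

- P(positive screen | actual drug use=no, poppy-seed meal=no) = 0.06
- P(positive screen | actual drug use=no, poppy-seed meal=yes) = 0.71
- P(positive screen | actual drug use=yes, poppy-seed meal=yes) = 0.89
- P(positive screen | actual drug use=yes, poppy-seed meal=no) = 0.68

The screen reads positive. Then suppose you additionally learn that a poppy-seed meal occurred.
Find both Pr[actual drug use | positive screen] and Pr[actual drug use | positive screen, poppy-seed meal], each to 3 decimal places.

Pr[actual drug use | positive screen] ≈ 0.401; Pr[actual drug use | positive screen, poppy-seed meal] ≈ 0.239

For the numerator, keep only actual drug use=true terms: 0.089760 + 0.060520 = 0.150280
Normalizer over all consistent configurations: 0.06·0.8·0.66 + 0.71·0.8·0.34 + 0.68·0.2·0.66 + 0.89·0.2·0.34 = 0.375080
P(actual drug use | positive screen) = 0.150280/0.375080 ≈ 0.401

Now condition on the additional information:
Weight on actual drug use=true, given the evidence: 0.89·0.2 = 0.178000
Normalizer over all consistent configurations: 0.71·0.8 + 0.89·0.2 = 0.746000
Posterior = 0.178000 / 0.746000 ≈ 0.239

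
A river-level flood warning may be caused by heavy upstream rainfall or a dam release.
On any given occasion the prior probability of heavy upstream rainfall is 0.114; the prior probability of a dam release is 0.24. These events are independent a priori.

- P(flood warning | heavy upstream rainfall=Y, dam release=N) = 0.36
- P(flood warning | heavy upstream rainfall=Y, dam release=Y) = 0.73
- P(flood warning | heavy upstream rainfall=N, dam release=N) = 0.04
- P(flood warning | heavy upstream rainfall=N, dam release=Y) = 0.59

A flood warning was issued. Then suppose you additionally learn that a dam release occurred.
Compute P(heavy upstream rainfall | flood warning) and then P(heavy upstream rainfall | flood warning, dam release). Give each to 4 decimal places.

P(heavy upstream rainfall | flood warning) ≈ 0.2513; P(heavy upstream rainfall | flood warning, dam release) ≈ 0.1373

P(flood warning) = 0.04*0.886*0.76 + 0.59*0.886*0.24 + 0.36*0.114*0.76 + 0.73*0.114*0.24 = 0.026934 + 0.125458 + 0.031190 + 0.019973 = 0.203555
Of this, 0.051163 comes from 0.031190 + 0.019973 (the heavy upstream rainfall=true cases).
P(heavy upstream rainfall | flood warning) = 0.051163 / 0.203555 ≈ 0.2513

Now condition on the additional information:
P(flood warning | dam release) = 0.59×0.886 + 0.73×0.114 = 0.522740 + 0.083220 = 0.605960
The heavy upstream rainfall-present share is 0.73×0.114 = 0.083220.
P(heavy upstream rainfall | flood warning, dam release) = 0.083220 / 0.605960 ≈ 0.1373
This is intercausal reasoning (explaining away): once dam release accounts for the flood warning, heavy upstream rainfall becomes less likely.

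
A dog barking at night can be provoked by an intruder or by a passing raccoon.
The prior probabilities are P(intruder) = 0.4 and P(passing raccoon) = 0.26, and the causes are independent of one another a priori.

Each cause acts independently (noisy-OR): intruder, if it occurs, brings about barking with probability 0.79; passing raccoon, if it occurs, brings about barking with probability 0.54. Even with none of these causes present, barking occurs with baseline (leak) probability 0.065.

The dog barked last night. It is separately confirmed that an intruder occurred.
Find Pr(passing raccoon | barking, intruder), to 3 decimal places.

Pr(passing raccoon | barking, intruder) ≈ 0.285

Under noisy-OR, P(barking | causes) = 1 − (1−0.065)·∏(1−qᵢ) over the active causes.
P(barking | intruder) = 0.80365·0.74 + 0.909679·0.26 = 0.594701 + 0.236517 = 0.831218
Of this, 0.236517 comes from 0.909679·0.26 (the passing raccoon=true cases).
Hence the posterior is 0.236517/0.831218 ≈ 0.285.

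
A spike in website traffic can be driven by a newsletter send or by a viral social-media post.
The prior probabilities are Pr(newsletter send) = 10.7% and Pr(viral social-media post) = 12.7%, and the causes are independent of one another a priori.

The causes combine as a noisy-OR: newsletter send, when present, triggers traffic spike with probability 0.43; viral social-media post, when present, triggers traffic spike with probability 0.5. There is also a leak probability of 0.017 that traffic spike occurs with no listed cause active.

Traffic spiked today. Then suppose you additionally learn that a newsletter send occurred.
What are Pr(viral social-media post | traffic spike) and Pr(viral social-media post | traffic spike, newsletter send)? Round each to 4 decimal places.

Under noisy-OR, P(traffic spike | causes) = 1 − (1−0.017)·∏(1−qᵢ) over the active causes.
Sum P(traffic spike|·) weighted by the priors over the 4 (newsletter send, viral social-media post) configurations:
  P(traffic spike) = 0.017×0.893×0.873 + 0.5085×0.893×0.127 + 0.43969×0.107×0.873 + 0.719845×0.107×0.127
        = 0.013253 + 0.057669 + 0.041072 + 0.009782 = 0.121776
Configurations with viral social-media post contribute 0.067451, so
  P(viral social-media post | traffic spike) = 0.067451 / 0.121776 ≈ 0.5539

Now condition on the additional information:
P(traffic spike | newsletter send) = 0.43969×0.873 + 0.719845×0.127 = 0.383849 + 0.091420 = 0.475269
Restricting to configurations with viral social-media post present: 0.719845×0.127 = 0.091420.
Hence the posterior is 0.091420/0.475269 ≈ 0.1924.
The drop from 0.5539 to 0.1924 is the explaining-away (discounting) effect.

Pr(viral social-media post | traffic spike) ≈ 0.5539; Pr(viral social-media post | traffic spike, newsletter send) ≈ 0.1924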